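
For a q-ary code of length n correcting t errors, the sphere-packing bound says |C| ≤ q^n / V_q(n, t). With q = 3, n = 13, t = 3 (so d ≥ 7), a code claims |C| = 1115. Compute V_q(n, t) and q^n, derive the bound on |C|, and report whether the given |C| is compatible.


V_q(n, t) = 2627, q^n = 1594323, Hamming bound = 606, |C| = 1115 > bound (violated).

Step 1: Compute V_q(n, t) = Σ_{j=0}^3 C(n, j) (q−1)^j.
  j = 0: C(13,0)·(2)^0 = 1·1 = 1.
  j = 1: C(13,1)·(2)^1 = 13·2 = 26.
  j = 2: C(13,2)·(2)^2 = 78·4 = 312.
  j = 3: C(13,3)·(2)^3 = 286·8 = 2288.
  V_q(n, t) = 1 + 26 + 312 + 2288 = 2627.
Step 2: q^n = 3^13 = 1594323.
Step 3: Hamming bound ⌊q^n / V_q(n,t)⌋ = ⌊1594323/2627⌋ = 606.
Step 4: Compare |C| = 1115 to 606: violated.
The claimed |C| lies above the Hamming bound, so no 3-ary code of length 13 with d ≥ 7 can have 1115 codewords.


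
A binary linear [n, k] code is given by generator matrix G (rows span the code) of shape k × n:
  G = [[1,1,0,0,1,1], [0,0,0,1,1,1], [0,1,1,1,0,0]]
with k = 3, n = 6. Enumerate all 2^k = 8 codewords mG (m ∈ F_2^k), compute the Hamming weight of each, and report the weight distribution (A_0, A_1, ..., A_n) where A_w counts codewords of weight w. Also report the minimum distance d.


Weight distribution: A_0 = 1, A_2 = 1, A_3 = 3, A_4 = 2, A_5 = 1. Minimum distance d = 2.

Enumerate all 2^3 = 8 messages m ∈ F_2^3.
For each, compute codeword c = mG in F_2^6, then tally its weight.
  m = 000 → c = 000000, weight = 0.
  m = 100 → c = 110011, weight = 4.
  m = 010 → c = 000111, weight = 3.
  m = 110 → c = 110100, weight = 3.
  m = 001 → c = 011100, weight = 3.
  m = 101 → c = 101111, weight = 5.
  m = 011 → c = 011011, weight = 4.
  m = 111 → c = 101000, weight = 2.
Tally weights:
  weight 0: 1 codewords.
  weight 2: 1 codewords.
  weight 3: 3 codewords.
  weight 4: 2 codewords.
  weight 5: 1 codewords.
Minimum distance d = smallest w > 0 with A_w > 0 = 2.
Sanity: Σ A_w = 8 = 2^3 = 8 ✓.


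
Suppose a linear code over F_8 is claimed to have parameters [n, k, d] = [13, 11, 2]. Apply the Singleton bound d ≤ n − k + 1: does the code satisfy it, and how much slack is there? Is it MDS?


Singleton RHS = n − k + 1 = 3, slack = 1, bound satisfied, not MDS.

Singleton bound: d ≤ n − k + 1.
Here n = 13, k = 11, so n − k + 1 = 3.
Given d = 2, check d ≤ 3: YES.
Slack = (n − k + 1) − d = 1.
The code is NOT MDS (slack = 1 > 0).
Description: the claimed parameters are [13, 11, 2]_8; such a code would be non-MDS.


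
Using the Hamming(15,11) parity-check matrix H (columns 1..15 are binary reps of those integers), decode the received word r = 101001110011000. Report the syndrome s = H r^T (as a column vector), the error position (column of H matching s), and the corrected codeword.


s = (1, 1, 0, 0)^T, error position = 12, corrected codeword c = 101001110010000

Compute s = H r^T mod 2 one row at a time:
  s_1 = 1 + 0 + 0 + 1 + 1 + 0 + 0 + 0 = 3 ≡ 1 (mod 2).
  s_2 = 0 + 0 + 1 + 1 + 1 + 0 + 0 + 0 = 3 ≡ 1 (mod 2).
  s_3 = 0 + 1 + 1 + 1 + 0 + 1 + 0 + 0 = 4 ≡ 0 (mod 2).
  s_4 = 1 + 1 + 0 + 1 + 0 + 1 + 0 + 0 = 4 ≡ 0 (mod 2).
s = (1, 1, 0, 0)^T — this equals column 12 of H (binary 1100), so error is at position 12.
Correct: flip bit 12 of r = 101001110011000 to get c = 101001110010000.


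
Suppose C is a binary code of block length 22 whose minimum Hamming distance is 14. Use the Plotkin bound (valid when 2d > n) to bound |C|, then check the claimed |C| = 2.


Plotkin bound M ≤ 4; given |C| = 2 ≤ bound (satisfied).

Check applicability: 2d = 28, n = 22.
2d − n = 6 > 0, so Plotkin applies.
Compute d/(2d−n) = 14/6 ≈ 2.3333.
⌊d/(2d−n)⌋ = 2.
Plotkin bound: M ≤ 2·2 = 4.
Given |C| = 2, check: satisfied.
This |C| is below the Plotkin bound.


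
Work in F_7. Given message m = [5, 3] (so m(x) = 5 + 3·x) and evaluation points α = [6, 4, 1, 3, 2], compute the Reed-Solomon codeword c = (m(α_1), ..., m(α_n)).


c = [2, 3, 1, 0, 4]

Message polynomial: m(x) = 5 + 3·x (mod 7).
For each evaluation point α_i, compute m(α_i) mod 7:
  α_1 = 6: Horner steps 3 → 2, so m(6) = 2.
  α_2 = 4: Horner steps 3 → 3, so m(4) = 3.
  α_3 = 1: Horner steps 3 → 1, so m(1) = 1.
  α_4 = 3: Horner steps 3 → 0, so m(3) = 0.
  α_5 = 2: Horner steps 3 → 4, so m(2) = 4.
Codeword c = [2, 3, 1, 0, 4] ∈ F_7^5.


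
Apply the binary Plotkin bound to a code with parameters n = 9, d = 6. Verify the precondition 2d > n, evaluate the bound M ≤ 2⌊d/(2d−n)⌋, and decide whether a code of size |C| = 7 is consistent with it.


Plotkin bound M ≤ 4; given |C| = 7 > bound (violated).

Check applicability: 2d = 12, n = 9.
2d − n = 3 > 0, so Plotkin applies.
Compute d/(2d−n) = 6/3 ≈ 2.0000.
⌊d/(2d−n)⌋ = 2.
Plotkin bound: M ≤ 2·2 = 4.
Given |C| = 7, check: VIOLATED.
This |C| is above the Plotkin bound, so no binary code with n = 9, d = 6 and 7 codewords exists.


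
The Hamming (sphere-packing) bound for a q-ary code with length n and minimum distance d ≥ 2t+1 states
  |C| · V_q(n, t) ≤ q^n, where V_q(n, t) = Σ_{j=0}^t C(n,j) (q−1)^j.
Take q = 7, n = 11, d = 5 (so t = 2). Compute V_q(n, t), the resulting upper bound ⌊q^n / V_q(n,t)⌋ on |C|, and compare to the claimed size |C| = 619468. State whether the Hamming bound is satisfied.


V_q(n, t) = 2047, q^n = 1977326743, Hamming bound = 965963, |C| = 619468 ≤ bound (satisfied).

Step 1: Compute V_q(n, t) = Σ_{j=0}^2 C(n, j) (q−1)^j.
  j = 0: C(11,0)·(6)^0 = 1·1 = 1.
  j = 1: C(11,1)·(6)^1 = 11·6 = 66.
  j = 2: C(11,2)·(6)^2 = 55·36 = 1980.
  V_q(n, t) = 1 + 66 + 1980 = 2047.
Step 2: q^n = 7^11 = 1977326743.
Step 3: Hamming bound ⌊q^n / V_q(n,t)⌋ = ⌊1977326743/2047⌋ = 965963.
Step 4: Compare |C| = 619468 to 965963: satisfied.
The claimed |C| lies below the Hamming bound.


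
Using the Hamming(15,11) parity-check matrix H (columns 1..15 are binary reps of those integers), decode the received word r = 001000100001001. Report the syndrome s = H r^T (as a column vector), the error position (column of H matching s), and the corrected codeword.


s = (0, 1, 1, 1)^T, error position = 7, corrected codeword c = 001000000001001

Compute s = H r^T mod 2 one row at a time:
  s_1 = 0 + 0 + 0 + 0 + 1 + 0 + 0 + 1 = 2 ≡ 0 (mod 2).
  s_2 = 0 + 0 + 0 + 1 + 1 + 0 + 0 + 1 = 3 ≡ 1 (mod 2).
  s_3 = 0 + 1 + 0 + 1 + 0 + 0 + 0 + 1 = 3 ≡ 1 (mod 2).
  s_4 = 0 + 1 + 0 + 1 + 0 + 0 + 0 + 1 = 3 ≡ 1 (mod 2).
s = (0, 1, 1, 1)^T — this equals column 7 of H (binary 0111), so error is at position 7.
Correct: flip bit 7 of r = 001000100001001 to get c = 001000000001001.


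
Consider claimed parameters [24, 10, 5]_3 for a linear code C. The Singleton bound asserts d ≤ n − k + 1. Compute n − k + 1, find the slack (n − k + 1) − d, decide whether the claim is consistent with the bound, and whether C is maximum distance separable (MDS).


Singleton RHS = n − k + 1 = 15, slack = 10, bound satisfied, not MDS.

Singleton bound: d ≤ n − k + 1.
Here n = 24, k = 10, so n − k + 1 = 15.
Given d = 5, check d ≤ 15: YES.
Slack = (n − k + 1) − d = 10.
The code is NOT MDS (slack = 10 > 0).
Description: the claimed parameters are [24, 10, 5]_3; such a code would be non-MDS.


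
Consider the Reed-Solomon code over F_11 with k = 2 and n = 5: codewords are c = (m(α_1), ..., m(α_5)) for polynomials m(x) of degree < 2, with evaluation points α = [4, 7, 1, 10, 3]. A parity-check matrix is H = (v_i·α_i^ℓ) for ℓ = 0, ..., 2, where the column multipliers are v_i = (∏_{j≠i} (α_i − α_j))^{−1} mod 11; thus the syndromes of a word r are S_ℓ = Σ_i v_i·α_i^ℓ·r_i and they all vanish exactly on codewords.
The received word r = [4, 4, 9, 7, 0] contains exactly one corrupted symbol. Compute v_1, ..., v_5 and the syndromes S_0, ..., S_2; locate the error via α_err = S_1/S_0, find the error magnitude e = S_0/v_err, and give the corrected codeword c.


S = (8, 10, 7), error at position 1, error magnitude e = 3, c = [1, 4, 9, 7, 0].

Step 1: column multipliers v_i = (∏_{j≠i}(α_i − α_j))^{−1} mod 11.
  i = 1 (α = 4): (4−7)(4−1)(4−10)(4−3) = (−3)·3·(−6)·1 = 54 ≡ 10, so v_1 = 10^{−1} = 10 (mod 11).
  i = 2 (α = 7): (7−4)(7−1)(7−10)(7−3) = 3·6·(−3)·4 = −216 ≡ 4, so v_2 = 4^{−1} = 3 (mod 11).
  i = 3 (α = 1): (1−4)(1−7)(1−10)(1−3) = (−3)·(−6)·(−9)·(−2) = 324 ≡ 5, so v_3 = 5^{−1} = 9 (mod 11).
  i = 4 (α = 10): (10−4)(10−7)(10−1)(10−3) = 6·3·9·7 = 1134 ≡ 1, so v_4 = 1^{−1} = 1 (mod 11).
  i = 5 (α = 3): (3−4)(3−7)(3−1)(3−10) = (−1)·(−4)·2·(−7) = −56 ≡ 10, so v_5 = 10^{−1} = 10 (mod 11).
  v = [10, 3, 9, 1, 10].
Step 2: syndromes of r = [4, 4, 9, 7, 0] (all sums mod 11).
  S_0 = Σ v_i r_i = 10·4 + 3·4 + 9·9 + 1·7 + 10·0 = 140 ≡ 8.
  S_1 = Σ v_i α_i r_i = 10·4·4 + 3·7·4 + 9·1·9 + 1·10·7 + 10·3·0 = 395 ≡ 10.
  α_i^2 mod 11 = [5, 5, 1, 1, 9].
  S_2 = Σ v_i α_i^2 r_i = 10·5·4 + 3·5·4 + 9·1·9 + 1·1·7 + 10·9·0 = 348 ≡ 7.
  S = (8, 10, 7) ≠ 0, so r is not a codeword (an error is present).
Step 3: locate the error. For a single error e at position i, S_ℓ = v_i·e·α_i^ℓ, so α_err = S_1/S_0.
  S_0^{−1} = 8^{−1} = 7 (mod 11), so α_err = 10·7 = 70 ≡ 4 = α_1. Error position i = 1.
  Consistency check: S_2/S_1 = 7·10 = 70 ≡ 4 = α_err ✓ (single-error assumption holds).
Step 4: error magnitude e = S_0/v_1 = S_0·∏_{j≠1}(α_1 − α_j) = 8·10 = 80 ≡ 3 (mod 11).
Step 5: correct position 1: c_1 = r_1 − e = 4 − 3 ≡ 1 (mod 11). Hence c = [1, 4, 9, 7, 0].
  Check: interpolating c through the α_i gives m(x) = 8 + 1·x (degree < 2) with m(α_i) = c_i for every i, so c is indeed a codeword.


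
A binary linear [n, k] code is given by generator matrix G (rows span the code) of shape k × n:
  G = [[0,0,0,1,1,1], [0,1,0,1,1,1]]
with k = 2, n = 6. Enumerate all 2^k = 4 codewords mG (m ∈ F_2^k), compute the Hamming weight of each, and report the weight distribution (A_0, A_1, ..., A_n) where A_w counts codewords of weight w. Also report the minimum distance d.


Weight distribution: A_0 = 1, A_1 = 1, A_3 = 1, A_4 = 1. Minimum distance d = 1.

Enumerate all 2^2 = 4 messages m ∈ F_2^2.
For each, compute codeword c = mG in F_2^6, then tally its weight.
  m = 00 → c = 000000, weight = 0.
  m = 10 → c = 000111, weight = 3.
  m = 01 → c = 010111, weight = 4.
  m = 11 → c = 010000, weight = 1.
Tally weights:
  weight 0: 1 codewords.
  weight 1: 1 codewords.
  weight 3: 1 codewords.
  weight 4: 1 codewords.
Minimum distance d = smallest w > 0 with A_w > 0 = 1.
Sanity: Σ A_w = 4 = 2^2 = 4 ✓.


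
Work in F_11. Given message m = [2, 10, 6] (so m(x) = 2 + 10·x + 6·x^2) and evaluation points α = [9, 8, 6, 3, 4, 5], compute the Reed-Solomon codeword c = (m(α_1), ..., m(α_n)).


c = [6, 4, 3, 9, 6, 4]

Message polynomial: m(x) = 2 + 10·x + 6·x^2 (mod 11).
For each evaluation point α_i, compute m(α_i) mod 11:
  α_1 = 9: Horner steps 6 → 9 → 6, so m(9) = 6.
  α_2 = 8: Horner steps 6 → 3 → 4, so m(8) = 4.
  α_3 = 6: Horner steps 6 → 2 → 3, so m(6) = 3.
  α_4 = 3: Horner steps 6 → 6 → 9, so m(3) = 9.
  α_5 = 4: Horner steps 6 → 1 → 6, so m(4) = 6.
  α_6 = 5: Horner steps 6 → 7 → 4, so m(5) = 4.
Codeword c = [6, 4, 3, 9, 6, 4] ∈ F_11^6.


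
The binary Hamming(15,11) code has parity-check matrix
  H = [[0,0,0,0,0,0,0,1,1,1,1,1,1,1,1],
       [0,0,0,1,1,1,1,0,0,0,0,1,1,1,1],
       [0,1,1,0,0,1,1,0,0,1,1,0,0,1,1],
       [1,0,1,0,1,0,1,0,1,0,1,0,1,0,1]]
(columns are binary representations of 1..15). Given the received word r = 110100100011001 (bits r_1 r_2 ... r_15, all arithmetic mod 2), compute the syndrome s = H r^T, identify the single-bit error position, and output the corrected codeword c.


s = (1, 0, 0, 0)^T, error position = 8, corrected codeword c = 110100110011001

Compute s = H r^T mod 2 one row at a time:
  s_1 = 0 + 0 + 0 + 1 + 1 + 0 + 0 + 1 = 3 ≡ 1 (mod 2).
  s_2 = 1 + 0 + 0 + 1 + 1 + 0 + 0 + 1 = 4 ≡ 0 (mod 2).
  s_3 = 1 + 0 + 0 + 1 + 0 + 1 + 0 + 1 = 4 ≡ 0 (mod 2).
  s_4 = 1 + 0 + 0 + 1 + 0 + 1 + 0 + 1 = 4 ≡ 0 (mod 2).
s = (1, 0, 0, 0)^T — this equals column 8 of H (binary 1000), so error is at position 8.
Correct: flip bit 8 of r = 110100100011001 to get c = 110100110011001.


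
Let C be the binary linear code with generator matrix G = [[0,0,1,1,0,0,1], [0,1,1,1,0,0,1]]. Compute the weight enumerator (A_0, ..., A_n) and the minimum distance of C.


Weight distribution: A_0 = 1, A_1 = 1, A_3 = 1, A_4 = 1. Minimum distance d = 1.

Enumerate all 2^2 = 4 messages m ∈ F_2^2.
For each, compute codeword c = mG in F_2^7, then tally its weight.
  m = 00 → c = 0000000, weight = 0.
  m = 10 → c = 0011001, weight = 3.
  m = 01 → c = 0111001, weight = 4.
  m = 11 → c = 0100000, weight = 1.
Tally weights:
  weight 0: 1 codewords.
  weight 1: 1 codewords.
  weight 3: 1 codewords.
  weight 4: 1 codewords.
Minimum distance d = smallest w > 0 with A_w > 0 = 1.
Sanity: Σ A_w = 4 = 2^2 = 4 ✓.


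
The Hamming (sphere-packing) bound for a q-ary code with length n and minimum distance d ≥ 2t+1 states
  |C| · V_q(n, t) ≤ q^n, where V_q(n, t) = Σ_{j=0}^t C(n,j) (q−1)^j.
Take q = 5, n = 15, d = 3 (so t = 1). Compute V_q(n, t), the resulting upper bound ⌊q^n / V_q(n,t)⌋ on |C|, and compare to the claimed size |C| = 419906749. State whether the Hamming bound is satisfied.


V_q(n, t) = 61, q^n = 30517578125, Hamming bound = 500288165, |C| = 419906749 ≤ bound (satisfied).

Step 1: Compute V_q(n, t) = Σ_{j=0}^1 C(n, j) (q−1)^j.
  j = 0: C(15,0)·(4)^0 = 1·1 = 1.
  j = 1: C(15,1)·(4)^1 = 15·4 = 60.
  V_q(n, t) = 1 + 60 = 61.
Step 2: q^n = 5^15 = 30517578125.
Step 3: Hamming bound ⌊q^n / V_q(n,t)⌋ = ⌊30517578125/61⌋ = 500288165.
Step 4: Compare |C| = 419906749 to 500288165: satisfied.
The claimed |C| lies below the Hamming bound.


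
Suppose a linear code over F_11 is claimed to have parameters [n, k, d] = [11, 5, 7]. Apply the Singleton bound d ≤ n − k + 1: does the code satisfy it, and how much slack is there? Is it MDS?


Singleton RHS = n − k + 1 = 7, slack = 0, bound satisfied, MDS.

Singleton bound: d ≤ n − k + 1.
Here n = 11, k = 5, so n − k + 1 = 7.
Given d = 7, check d ≤ 7: YES.
Slack = (n − k + 1) − d = 0.
The code is MDS (slack = 0).
Description: the claimed parameters are [11, 5, 7]_11; such a code would be MDS (meets Singleton bound).


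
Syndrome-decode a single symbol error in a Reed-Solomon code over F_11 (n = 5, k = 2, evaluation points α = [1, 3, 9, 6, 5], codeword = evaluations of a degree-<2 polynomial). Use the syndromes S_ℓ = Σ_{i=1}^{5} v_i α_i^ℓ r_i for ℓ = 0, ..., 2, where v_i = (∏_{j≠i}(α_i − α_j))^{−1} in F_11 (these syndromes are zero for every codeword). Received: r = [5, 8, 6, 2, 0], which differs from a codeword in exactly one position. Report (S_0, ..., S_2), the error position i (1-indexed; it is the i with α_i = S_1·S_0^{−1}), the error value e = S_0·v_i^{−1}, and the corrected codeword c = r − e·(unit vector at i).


S = (5, 8, 4), error at position 4, error magnitude e = 6, c = [5, 8, 6, 7, 0].

Step 1: column multipliers v_i = (∏_{j≠i}(α_i − α_j))^{−1} mod 11.
  i = 1 (α = 1): (1−3)(1−9)(1−6)(1−5) = (−2)·(−8)·(−5)·(−4) = 320 ≡ 1, so v_1 = 1^{−1} = 1 (mod 11).
  i = 2 (α = 3): (3−1)(3−9)(3−6)(3−5) = 2·(−6)·(−3)·(−2) = −72 ≡ 5, so v_2 = 5^{−1} = 9 (mod 11).
  i = 3 (α = 9): (9−1)(9−3)(9−6)(9−5) = 8·6·3·4 = 576 ≡ 4, so v_3 = 4^{−1} = 3 (mod 11).
  i = 4 (α = 6): (6−1)(6−3)(6−9)(6−5) = 5·3·(−3)·1 = −45 ≡ 10, so v_4 = 10^{−1} = 10 (mod 11).
  i = 5 (α = 5): (5−1)(5−3)(5−9)(5−6) = 4·2·(−4)·(−1) = 32 ≡ 10, so v_5 = 10^{−1} = 10 (mod 11).
  v = [1, 9, 3, 10, 10].
Step 2: syndromes of r = [5, 8, 6, 2, 0] (all sums mod 11).
  S_0 = Σ v_i r_i = 1·5 + 9·8 + 3·6 + 10·2 + 10·0 = 115 ≡ 5.
  S_1 = Σ v_i α_i r_i = 1·1·5 + 9·3·8 + 3·9·6 + 10·6·2 + 10·5·0 = 503 ≡ 8.
  α_i^2 mod 11 = [1, 9, 4, 3, 3].
  S_2 = Σ v_i α_i^2 r_i = 1·1·5 + 9·9·8 + 3·4·6 + 10·3·2 + 10·3·0 = 785 ≡ 4.
  S = (5, 8, 4) ≠ 0, so r is not a codeword (an error is present).
Step 3: locate the error. For a single error e at position i, S_ℓ = v_i·e·α_i^ℓ, so α_err = S_1/S_0.
  S_0^{−1} = 5^{−1} = 9 (mod 11), so α_err = 8·9 = 72 ≡ 6 = α_4. Error position i = 4.
  Consistency check: S_2/S_1 = 4·7 = 28 ≡ 6 = α_err ✓ (single-error assumption holds).
Step 4: error magnitude e = S_0/v_4 = S_0·∏_{j≠4}(α_4 − α_j) = 5·10 = 50 ≡ 6 (mod 11).
Step 5: correct position 4: c_4 = r_4 − e = 2 − 6 ≡ 7 (mod 11). Hence c = [5, 8, 6, 7, 0].
  Check: interpolating c through the α_i gives m(x) = 9 + 7·x (degree < 2) with m(α_i) = c_i for every i, so c is indeed a codeword.


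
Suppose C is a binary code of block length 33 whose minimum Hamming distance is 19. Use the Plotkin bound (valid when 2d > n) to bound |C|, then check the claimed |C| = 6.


Plotkin bound M ≤ 6; given |C| = 6 ≤ bound (satisfied).

Check applicability: 2d = 38, n = 33.
2d − n = 5 > 0, so Plotkin applies.
Compute d/(2d−n) = 19/5 ≈ 3.8000.
⌊d/(2d−n)⌋ = 3.
Plotkin bound: M ≤ 2·3 = 6.
Given |C| = 6, check: satisfied.
This |C| is at the Plotkin bound.


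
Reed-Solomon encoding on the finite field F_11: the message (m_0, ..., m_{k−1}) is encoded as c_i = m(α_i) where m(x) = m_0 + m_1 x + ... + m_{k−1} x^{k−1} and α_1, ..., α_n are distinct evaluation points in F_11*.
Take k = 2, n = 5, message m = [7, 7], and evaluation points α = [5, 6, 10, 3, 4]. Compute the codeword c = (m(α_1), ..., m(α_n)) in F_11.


c = [9, 5, 0, 6, 2]

Message polynomial: m(x) = 7 + 7·x (mod 11).
For each evaluation point α_i, compute m(α_i) mod 11:
  α_1 = 5: Horner steps 7 → 9, so m(5) = 9.
  α_2 = 6: Horner steps 7 → 5, so m(6) = 5.
  α_3 = 10: Horner steps 7 → 0, so m(10) = 0.
  α_4 = 3: Horner steps 7 → 6, so m(3) = 6.
  α_5 = 4: Horner steps 7 → 2, so m(4) = 2.
Codeword c = [9, 5, 0, 6, 2] ∈ F_11^5.


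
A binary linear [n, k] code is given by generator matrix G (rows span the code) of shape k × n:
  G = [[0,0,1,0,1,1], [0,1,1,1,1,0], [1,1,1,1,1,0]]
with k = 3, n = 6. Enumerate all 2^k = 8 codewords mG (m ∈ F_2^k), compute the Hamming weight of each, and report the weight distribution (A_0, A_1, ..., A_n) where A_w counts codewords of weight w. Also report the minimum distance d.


Weight distribution: A_0 = 1, A_1 = 1, A_3 = 2, A_4 = 3, A_5 = 1. Minimum distance d = 1.

Enumerate all 2^3 = 8 messages m ∈ F_2^3.
For each, compute codeword c = mG in F_2^6, then tally its weight.
  m = 000 → c = 000000, weight = 0.
  m = 100 → c = 001011, weight = 3.
  m = 010 → c = 011110, weight = 4.
  m = 110 → c = 010101, weight = 3.
  m = 001 → c = 111110, weight = 5.
  m = 101 → c = 110101, weight = 4.
  m = 011 → c = 100000, weight = 1.
  m = 111 → c = 101011, weight = 4.
Tally weights:
  weight 0: 1 codewords.
  weight 1: 1 codewords.
  weight 3: 2 codewords.
  weight 4: 3 codewords.
  weight 5: 1 codewords.
Minimum distance d = smallest w > 0 with A_w > 0 = 1.
Sanity: Σ A_w = 8 = 2^3 = 8 ✓.


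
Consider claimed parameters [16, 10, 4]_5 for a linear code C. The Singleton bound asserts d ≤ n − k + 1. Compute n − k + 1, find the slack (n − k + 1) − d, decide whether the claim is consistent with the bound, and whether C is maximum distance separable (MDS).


Singleton RHS = n − k + 1 = 7, slack = 3, bound satisfied, not MDS.

Singleton bound: d ≤ n − k + 1.
Here n = 16, k = 10, so n − k + 1 = 7.
Given d = 4, check d ≤ 7: YES.
Slack = (n − k + 1) − d = 3.
The code is NOT MDS (slack = 3 > 0).
Description: the claimed parameters are [16, 10, 4]_5; such a code would be non-MDS.


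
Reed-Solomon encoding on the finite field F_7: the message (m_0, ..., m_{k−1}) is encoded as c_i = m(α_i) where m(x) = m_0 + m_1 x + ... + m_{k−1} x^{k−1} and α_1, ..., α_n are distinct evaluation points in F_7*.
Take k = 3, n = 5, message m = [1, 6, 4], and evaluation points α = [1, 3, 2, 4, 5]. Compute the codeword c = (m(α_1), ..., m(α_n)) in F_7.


c = [4, 6, 1, 5, 5]

Message polynomial: m(x) = 1 + 6·x + 4·x^2 (mod 7).
For each evaluation point α_i, compute m(α_i) mod 7:
  α_1 = 1: Horner steps 4 → 3 → 4, so m(1) = 4.
  α_2 = 3: Horner steps 4 → 4 → 6, so m(3) = 6.
  α_3 = 2: Horner steps 4 → 0 → 1, so m(2) = 1.
  α_4 = 4: Horner steps 4 → 1 → 5, so m(4) = 5.
  α_5 = 5: Horner steps 4 → 5 → 5, so m(5) = 5.
Codeword c = [4, 6, 1, 5, 5] ∈ F_7^5.


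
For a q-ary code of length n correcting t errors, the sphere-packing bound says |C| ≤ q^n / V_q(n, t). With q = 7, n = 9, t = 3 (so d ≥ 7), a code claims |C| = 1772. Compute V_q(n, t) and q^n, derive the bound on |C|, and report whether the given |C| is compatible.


V_q(n, t) = 19495, q^n = 40353607, Hamming bound = 2069, |C| = 1772 ≤ bound (satisfied).

Step 1: Compute V_q(n, t) = Σ_{j=0}^3 C(n, j) (q−1)^j.
  j = 0: C(9,0)·(6)^0 = 1·1 = 1.
  j = 1: C(9,1)·(6)^1 = 9·6 = 54.
  j = 2: C(9,2)·(6)^2 = 36·36 = 1296.
  j = 3: C(9,3)·(6)^3 = 84·216 = 18144.
  V_q(n, t) = 1 + 54 + 1296 + 18144 = 19495.
Step 2: q^n = 7^9 = 40353607.
Step 3: Hamming bound ⌊q^n / V_q(n,t)⌋ = ⌊40353607/19495⌋ = 2069.
Step 4: Compare |C| = 1772 to 2069: satisfied.
The claimed |C| lies below the Hamming bound.


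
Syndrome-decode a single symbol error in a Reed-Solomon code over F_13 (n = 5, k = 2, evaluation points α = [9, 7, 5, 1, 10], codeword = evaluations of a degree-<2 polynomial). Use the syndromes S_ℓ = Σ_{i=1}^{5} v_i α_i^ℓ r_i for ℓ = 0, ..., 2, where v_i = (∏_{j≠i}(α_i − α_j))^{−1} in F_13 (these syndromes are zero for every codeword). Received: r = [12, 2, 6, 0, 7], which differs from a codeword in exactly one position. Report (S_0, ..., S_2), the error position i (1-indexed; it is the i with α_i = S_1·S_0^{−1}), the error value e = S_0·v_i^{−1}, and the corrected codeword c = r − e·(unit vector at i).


S = (12, 6, 3), error at position 2, error magnitude e = 6, c = [12, 9, 6, 0, 7].

Step 1: column multipliers v_i = (∏_{j≠i}(α_i − α_j))^{−1} mod 13.
  i = 1 (α = 9): (9−7)(9−5)(9−1)(9−10) = 2·4·8·(−1) = −64 ≡ 1, so v_1 = 1^{−1} = 1 (mod 13).
  i = 2 (α = 7): (7−9)(7−5)(7−1)(7−10) = (−2)·2·6·(−3) = 72 ≡ 7, so v_2 = 7^{−1} = 2 (mod 13).
  i = 3 (α = 5): (5−9)(5−7)(5−1)(5−10) = (−4)·(−2)·4·(−5) = −160 ≡ 9, so v_3 = 9^{−1} = 3 (mod 13).
  i = 4 (α = 1): (1−9)(1−7)(1−5)(1−10) = (−8)·(−6)·(−4)·(−9) = 1728 ≡ 12, so v_4 = 12^{−1} = 12 (mod 13).
  i = 5 (α = 10): (10−9)(10−7)(10−5)(10−1) = 1·3·5·9 = 135 ≡ 5, so v_5 = 5^{−1} = 8 (mod 13).
  v = [1, 2, 3, 12, 8].
Step 2: syndromes of r = [12, 2, 6, 0, 7] (all sums mod 13).
  S_0 = Σ v_i r_i = 1·12 + 2·2 + 3·6 + 12·0 + 8·7 = 90 ≡ 12.
  S_1 = Σ v_i α_i r_i = 1·9·12 + 2·7·2 + 3·5·6 + 12·1·0 + 8·10·7 = 786 ≡ 6.
  α_i^2 mod 13 = [3, 10, 12, 1, 9].
  S_2 = Σ v_i α_i^2 r_i = 1·3·12 + 2·10·2 + 3·12·6 + 12·1·0 + 8·9·7 = 796 ≡ 3.
  S = (12, 6, 3) ≠ 0, so r is not a codeword (an error is present).
Step 3: locate the error. For a single error e at position i, S_ℓ = v_i·e·α_i^ℓ, so α_err = S_1/S_0.
  S_0^{−1} = 12^{−1} = 12 (mod 13), so α_err = 6·12 = 72 ≡ 7 = α_2. Error position i = 2.
  Consistency check: S_2/S_1 = 3·11 = 33 ≡ 7 = α_err ✓ (single-error assumption holds).
Step 4: error magnitude e = S_0/v_2 = S_0·∏_{j≠2}(α_2 − α_j) = 12·7 = 84 ≡ 6 (mod 13).
Step 5: correct position 2: c_2 = r_2 − e = 2 − 6 ≡ 9 (mod 13). Hence c = [12, 9, 6, 0, 7].
  Check: interpolating c through the α_i gives m(x) = 5 + 8·x (degree < 2) with m(α_i) = c_i for every i, so c is indeed a codeword.


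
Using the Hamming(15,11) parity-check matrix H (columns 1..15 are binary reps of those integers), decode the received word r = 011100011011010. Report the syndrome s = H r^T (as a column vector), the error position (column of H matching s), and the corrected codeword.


s = (1, 1, 0, 1)^T, error position = 13, corrected codeword c = 011100011011110

Compute s = H r^T mod 2 one row at a time:
  s_1 = 1 + 1 + 0 + 1 + 1 + 0 + 1 + 0 = 5 ≡ 1 (mod 2).
  s_2 = 1 + 0 + 0 + 0 + 1 + 0 + 1 + 0 = 3 ≡ 1 (mod 2).
  s_3 = 1 + 1 + 0 + 0 + 0 + 1 + 1 + 0 = 4 ≡ 0 (mod 2).
  s_4 = 0 + 1 + 0 + 0 + 1 + 1 + 0 + 0 = 3 ≡ 1 (mod 2).
s = (1, 1, 0, 1)^T — this equals column 13 of H (binary 1101), so error is at position 13.
Correct: flip bit 13 of r = 011100011011010 to get c = 011100011011110.


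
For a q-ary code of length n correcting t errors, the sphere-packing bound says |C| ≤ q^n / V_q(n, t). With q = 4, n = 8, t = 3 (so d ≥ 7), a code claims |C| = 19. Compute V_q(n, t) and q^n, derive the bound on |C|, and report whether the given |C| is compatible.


V_q(n, t) = 1789, q^n = 65536, Hamming bound = 36, |C| = 19 ≤ bound (satisfied).

Step 1: Compute V_q(n, t) = Σ_{j=0}^3 C(n, j) (q−1)^j.
  j = 0: C(8,0)·(3)^0 = 1·1 = 1.
  j = 1: C(8,1)·(3)^1 = 8·3 = 24.
  j = 2: C(8,2)·(3)^2 = 28·9 = 252.
  j = 3: C(8,3)·(3)^3 = 56·27 = 1512.
  V_q(n, t) = 1 + 24 + 252 + 1512 = 1789.
Step 2: q^n = 4^8 = 65536.
Step 3: Hamming bound ⌊q^n / V_q(n,t)⌋ = ⌊65536/1789⌋ = 36.
Step 4: Compare |C| = 19 to 36: satisfied.
The claimed |C| lies below the Hamming bound.


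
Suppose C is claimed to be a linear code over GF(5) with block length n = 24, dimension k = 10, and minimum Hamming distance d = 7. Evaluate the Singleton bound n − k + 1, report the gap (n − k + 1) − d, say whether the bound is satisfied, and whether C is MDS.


Singleton RHS = n − k + 1 = 15, slack = 8, bound satisfied, not MDS.

Singleton bound: d ≤ n − k + 1.
Here n = 24, k = 10, so n − k + 1 = 15.
Given d = 7, check d ≤ 15: YES.
Slack = (n − k + 1) − d = 8.
The code is NOT MDS (slack = 8 > 0).
Description: the claimed parameters are [24, 10, 7]_5; such a code would be non-MDS.


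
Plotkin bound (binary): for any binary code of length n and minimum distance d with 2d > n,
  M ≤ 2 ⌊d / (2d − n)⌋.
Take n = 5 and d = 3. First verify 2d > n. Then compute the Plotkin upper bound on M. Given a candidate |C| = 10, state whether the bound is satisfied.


Plotkin bound M ≤ 6; given |C| = 10 > bound (violated).

Check applicability: 2d = 6, n = 5.
2d − n = 1 > 0, so Plotkin applies.
Compute d/(2d−n) = 3/1 ≈ 3.0000.
⌊d/(2d−n)⌋ = 3.
Plotkin bound: M ≤ 2·3 = 6.
Given |C| = 10, check: VIOLATED.
This |C| is above the Plotkin bound, so no binary code with n = 5, d = 3 and 10 codewords exists.


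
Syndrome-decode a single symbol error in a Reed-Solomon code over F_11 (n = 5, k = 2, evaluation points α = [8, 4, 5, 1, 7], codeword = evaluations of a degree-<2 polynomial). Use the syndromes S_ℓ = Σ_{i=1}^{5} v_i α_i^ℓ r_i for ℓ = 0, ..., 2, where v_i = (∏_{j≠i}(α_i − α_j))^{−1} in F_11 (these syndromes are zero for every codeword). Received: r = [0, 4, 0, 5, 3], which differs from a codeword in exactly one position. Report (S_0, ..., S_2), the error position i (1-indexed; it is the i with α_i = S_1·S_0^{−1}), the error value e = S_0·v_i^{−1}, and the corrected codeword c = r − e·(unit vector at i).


S = (8, 9, 6), error at position 1, error magnitude e = 1, c = [10, 4, 0, 5, 3].

Step 1: column multipliers v_i = (∏_{j≠i}(α_i − α_j))^{−1} mod 11.
  i = 1 (α = 8): (8−4)(8−5)(8−1)(8−7) = 4·3·7·1 = 84 ≡ 7, so v_1 = 7^{−1} = 8 (mod 11).
  i = 2 (α = 4): (4−8)(4−5)(4−1)(4−7) = (−4)·(−1)·3·(−3) = −36 ≡ 8, so v_2 = 8^{−1} = 7 (mod 11).
  i = 3 (α = 5): (5−8)(5−4)(5−1)(5−7) = (−3)·1·4·(−2) = 24 ≡ 2, so v_3 = 2^{−1} = 6 (mod 11).
  i = 4 (α = 1): (1−8)(1−4)(1−5)(1−7) = (−7)·(−3)·(−4)·(−6) = 504 ≡ 9, so v_4 = 9^{−1} = 5 (mod 11).
  i = 5 (α = 7): (7−8)(7−4)(7−5)(7−1) = (−1)·3·2·6 = −36 ≡ 8, so v_5 = 8^{−1} = 7 (mod 11).
  v = [8, 7, 6, 5, 7].
Step 2: syndromes of r = [0, 4, 0, 5, 3] (all sums mod 11).
  S_0 = Σ v_i r_i = 8·0 + 7·4 + 6·0 + 5·5 + 7·3 = 74 ≡ 8.
  S_1 = Σ v_i α_i r_i = 8·8·0 + 7·4·4 + 6·5·0 + 5·1·5 + 7·7·3 = 284 ≡ 9.
  α_i^2 mod 11 = [9, 5, 3, 1, 5].
  S_2 = Σ v_i α_i^2 r_i = 8·9·0 + 7·5·4 + 6·3·0 + 5·1·5 + 7·5·3 = 270 ≡ 6.
  S = (8, 9, 6) ≠ 0, so r is not a codeword (an error is present).
Step 3: locate the error. For a single error e at position i, S_ℓ = v_i·e·α_i^ℓ, so α_err = S_1/S_0.
  S_0^{−1} = 8^{−1} = 7 (mod 11), so α_err = 9·7 = 63 ≡ 8 = α_1. Error position i = 1.
  Consistency check: S_2/S_1 = 6·5 = 30 ≡ 8 = α_err ✓ (single-error assumption holds).
Step 4: error magnitude e = S_0/v_1 = S_0·∏_{j≠1}(α_1 − α_j) = 8·7 = 56 ≡ 1 (mod 11).
Step 5: correct position 1: c_1 = r_1 − e = 0 − 1 ≡ 10 (mod 11). Hence c = [10, 4, 0, 5, 3].
  Check: interpolating c through the α_i gives m(x) = 9 + 7·x (degree < 2) with m(α_i) = c_i for every i, so c is indeed a codeword.


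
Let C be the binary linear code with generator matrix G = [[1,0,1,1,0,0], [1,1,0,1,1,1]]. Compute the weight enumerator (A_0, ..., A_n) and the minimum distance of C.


Weight distribution: A_0 = 1, A_3 = 1, A_4 = 1, A_5 = 1. Minimum distance d = 3.

Enumerate all 2^2 = 4 messages m ∈ F_2^2.
For each, compute codeword c = mG in F_2^6, then tally its weight.
  m = 00 → c = 000000, weight = 0.
  m = 10 → c = 101100, weight = 3.
  m = 01 → c = 110111, weight = 5.
  m = 11 → c = 011011, weight = 4.
Tally weights:
  weight 0: 1 codewords.
  weight 3: 1 codewords.
  weight 4: 1 codewords.
  weight 5: 1 codewords.
Minimum distance d = smallest w > 0 with A_w > 0 = 3.
Sanity: Σ A_w = 4 = 2^2 = 4 ✓.


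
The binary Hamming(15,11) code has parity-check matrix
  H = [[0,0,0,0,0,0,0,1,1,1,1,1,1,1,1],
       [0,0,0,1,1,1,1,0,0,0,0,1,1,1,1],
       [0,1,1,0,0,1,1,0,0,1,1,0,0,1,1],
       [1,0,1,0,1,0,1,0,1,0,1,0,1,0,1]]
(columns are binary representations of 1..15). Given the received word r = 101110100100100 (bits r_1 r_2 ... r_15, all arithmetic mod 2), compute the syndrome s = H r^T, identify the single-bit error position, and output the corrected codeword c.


s = (0, 0, 1, 1)^T, error position = 3, corrected codeword c = 100110100100100

Compute s = H r^T mod 2 one row at a time:
  s_1 = 0 + 0 + 1 + 0 + 0 + 1 + 0 + 0 = 2 ≡ 0 (mod 2).
  s_2 = 1 + 1 + 0 + 1 + 0 + 1 + 0 + 0 = 4 ≡ 0 (mod 2).
  s_3 = 0 + 1 + 0 + 1 + 1 + 0 + 0 + 0 = 3 ≡ 1 (mod 2).
  s_4 = 1 + 1 + 1 + 1 + 0 + 0 + 1 + 0 = 5 ≡ 1 (mod 2).
s = (0, 0, 1, 1)^T — this equals column 3 of H (binary 0011), so error is at position 3.
Correct: flip bit 3 of r = 101110100100100 to get c = 100110100100100.


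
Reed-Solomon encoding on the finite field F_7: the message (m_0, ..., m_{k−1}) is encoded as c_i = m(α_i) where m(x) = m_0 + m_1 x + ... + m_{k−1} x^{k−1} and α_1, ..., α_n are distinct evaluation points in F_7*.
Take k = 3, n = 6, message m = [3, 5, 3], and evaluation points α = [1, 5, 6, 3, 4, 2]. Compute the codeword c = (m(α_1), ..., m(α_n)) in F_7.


c = [4, 5, 1, 3, 1, 4]

Message polynomial: m(x) = 3 + 5·x + 3·x^2 (mod 7).
For each evaluation point α_i, compute m(α_i) mod 7:
  α_1 = 1: Horner steps 3 → 1 → 4, so m(1) = 4.
  α_2 = 5: Horner steps 3 → 6 → 5, so m(5) = 5.
  α_3 = 6: Horner steps 3 → 2 → 1, so m(6) = 1.
  α_4 = 3: Horner steps 3 → 0 → 3, so m(3) = 3.
  α_5 = 4: Horner steps 3 → 3 → 1, so m(4) = 1.
  α_6 = 2: Horner steps 3 → 4 → 4, so m(2) = 4.
Codeword c = [4, 5, 1, 3, 1, 4] ∈ F_7^6.


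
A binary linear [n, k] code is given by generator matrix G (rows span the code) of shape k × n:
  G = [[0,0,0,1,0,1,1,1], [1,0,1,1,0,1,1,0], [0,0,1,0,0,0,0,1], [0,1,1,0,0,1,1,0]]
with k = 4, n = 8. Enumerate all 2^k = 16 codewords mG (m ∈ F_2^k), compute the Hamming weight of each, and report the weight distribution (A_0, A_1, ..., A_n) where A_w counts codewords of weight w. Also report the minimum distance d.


Weight distribution: A_0 = 1, A_1 = 1, A_2 = 2, A_3 = 2, A_4 = 5, A_5 = 5. Minimum distance d = 1.

Enumerate all 2^4 = 16 messages m ∈ F_2^4.
For each, compute codeword c = mG in F_2^8, then tally its weight.
  m = 0000 → c = 00000000, weight = 0.
  m = 1000 → c = 00010111, weight = 4.
  m = 0100 → c = 10110110, weight = 5.
  m = 1100 → c = 10100001, weight = 3.
  m = 0010 → c = 00100001, weight = 2.
  m = 1010 → c = 00110110, weight = 4.
  m = 0110 → c = 10010111, weight = 5.
  m = 1110 → c = 10000000, weight = 1.
  m = 0001 → c = 01100110, weight = 4.
  m = 1001 → c = 01110001, weight = 4.
  m = 0101 → c = 11010000, weight = 3.
  m = 1101 → c = 11000111, weight = 5.
  m = 0011 → c = 01000111, weight = 4.
  m = 1011 → c = 01010000, weight = 2.
  m = 0111 → c = 11110001, weight = 5.
  m = 1111 → c = 11100110, weight = 5.
Tally weights:
  weight 0: 1 codewords.
  weight 1: 1 codewords.
  weight 2: 2 codewords.
  weight 3: 2 codewords.
  weight 4: 5 codewords.
  weight 5: 5 codewords.
Minimum distance d = smallest w > 0 with A_w > 0 = 1.
Sanity: Σ A_w = 16 = 2^4 = 16 ✓.


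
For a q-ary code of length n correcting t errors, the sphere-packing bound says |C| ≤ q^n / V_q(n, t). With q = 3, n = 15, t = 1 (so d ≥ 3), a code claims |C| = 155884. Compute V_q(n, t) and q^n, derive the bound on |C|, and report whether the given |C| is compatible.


V_q(n, t) = 31, q^n = 14348907, Hamming bound = 462867, |C| = 155884 ≤ bound (satisfied).

Step 1: Compute V_q(n, t) = Σ_{j=0}^1 C(n, j) (q−1)^j.
  j = 0: C(15,0)·(2)^0 = 1·1 = 1.
  j = 1: C(15,1)·(2)^1 = 15·2 = 30.
  V_q(n, t) = 1 + 30 = 31.
Step 2: q^n = 3^15 = 14348907.
Step 3: Hamming bound ⌊q^n / V_q(n,t)⌋ = ⌊14348907/31⌋ = 462867.
Step 4: Compare |C| = 155884 to 462867: satisfied.
The claimed |C| lies below the Hamming bound.


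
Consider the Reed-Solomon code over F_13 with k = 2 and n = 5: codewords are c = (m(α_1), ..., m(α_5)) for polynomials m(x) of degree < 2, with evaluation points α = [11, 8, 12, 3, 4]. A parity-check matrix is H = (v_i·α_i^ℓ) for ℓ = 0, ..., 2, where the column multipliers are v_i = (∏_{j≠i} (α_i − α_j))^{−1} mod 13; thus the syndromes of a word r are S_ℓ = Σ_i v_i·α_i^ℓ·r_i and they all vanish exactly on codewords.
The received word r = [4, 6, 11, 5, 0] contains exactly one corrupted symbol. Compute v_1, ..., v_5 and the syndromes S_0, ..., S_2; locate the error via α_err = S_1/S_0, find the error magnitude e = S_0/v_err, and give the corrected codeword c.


S = (6, 7, 6), error at position 3, error magnitude e = 12, c = [4, 6, 12, 5, 0].

Step 1: column multipliers v_i = (∏_{j≠i}(α_i − α_j))^{−1} mod 13.
  i = 1 (α = 11): (11−8)(11−12)(11−3)(11−4) = 3·(−1)·8·7 = −168 ≡ 1, so v_1 = 1^{−1} = 1 (mod 13).
  i = 2 (α = 8): (8−11)(8−12)(8−3)(8−4) = (−3)·(−4)·5·4 = 240 ≡ 6, so v_2 = 6^{−1} = 11 (mod 13).
  i = 3 (α = 12): (12−11)(12−8)(12−3)(12−4) = 1·4·9·8 = 288 ≡ 2, so v_3 = 2^{−1} = 7 (mod 13).
  i = 4 (α = 3): (3−11)(3−8)(3−12)(3−4) = (−8)·(−5)·(−9)·(−1) = 360 ≡ 9, so v_4 = 9^{−1} = 3 (mod 13).
  i = 5 (α = 4): (4−11)(4−8)(4−12)(4−3) = (−7)·(−4)·(−8)·1 = −224 ≡ 10, so v_5 = 10^{−1} = 4 (mod 13).
  v = [1, 11, 7, 3, 4].
Step 2: syndromes of r = [4, 6, 11, 5, 0] (all sums mod 13).
  S_0 = Σ v_i r_i = 1·4 + 11·6 + 7·11 + 3·5 + 4·0 = 162 ≡ 6.
  S_1 = Σ v_i α_i r_i = 1·11·4 + 11·8·6 + 7·12·11 + 3·3·5 + 4·4·0 = 1541 ≡ 7.
  α_i^2 mod 13 = [4, 12, 1, 9, 3].
  S_2 = Σ v_i α_i^2 r_i = 1·4·4 + 11·12·6 + 7·1·11 + 3·9·5 + 4·3·0 = 1020 ≡ 6.
  S = (6, 7, 6) ≠ 0, so r is not a codeword (an error is present).
Step 3: locate the error. For a single error e at position i, S_ℓ = v_i·e·α_i^ℓ, so α_err = S_1/S_0.
  S_0^{−1} = 6^{−1} = 11 (mod 13), so α_err = 7·11 = 77 ≡ 12 = α_3. Error position i = 3.
  Consistency check: S_2/S_1 = 6·2 = 12 ≡ 12 = α_err ✓ (single-error assumption holds).
Step 4: error magnitude e = S_0/v_3 = S_0·∏_{j≠3}(α_3 − α_j) = 6·2 = 12 ≡ 12 (mod 13).
Step 5: correct position 3: c_3 = r_3 − e = 11 − 12 ≡ 12 (mod 13). Hence c = [4, 6, 12, 5, 0].
  Check: interpolating c through the α_i gives m(x) = 7 + 8·x (degree < 2) with m(α_i) = c_i for every i, so c is indeed a codeword.


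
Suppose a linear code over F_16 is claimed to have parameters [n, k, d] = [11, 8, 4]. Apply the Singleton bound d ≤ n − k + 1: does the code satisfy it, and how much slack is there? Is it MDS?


Singleton RHS = n − k + 1 = 4, slack = 0, bound satisfied, MDS.

Singleton bound: d ≤ n − k + 1.
Here n = 11, k = 8, so n − k + 1 = 4.
Given d = 4, check d ≤ 4: YES.
Slack = (n − k + 1) − d = 0.
The code is MDS (slack = 0).
Description: the claimed parameters are [11, 8, 4]_16; such a code would be MDS (meets Singleton bound).


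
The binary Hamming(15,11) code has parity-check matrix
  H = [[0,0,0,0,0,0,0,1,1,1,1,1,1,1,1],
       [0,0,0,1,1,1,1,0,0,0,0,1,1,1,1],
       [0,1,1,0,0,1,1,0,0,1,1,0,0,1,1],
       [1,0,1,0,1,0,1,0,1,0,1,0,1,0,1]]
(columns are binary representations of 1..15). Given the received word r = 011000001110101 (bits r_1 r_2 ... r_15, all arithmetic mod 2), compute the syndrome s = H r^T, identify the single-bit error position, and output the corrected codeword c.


s = (1, 0, 1, 1)^T, error position = 11, corrected codeword c = 011000001100101

Compute s = H r^T mod 2 one row at a time:
  s_1 = 0 + 1 + 1 + 1 + 0 + 1 + 0 + 1 = 5 ≡ 1 (mod 2).
  s_2 = 0 + 0 + 0 + 0 + 0 + 1 + 0 + 1 = 2 ≡ 0 (mod 2).
  s_3 = 1 + 1 + 0 + 0 + 1 + 1 + 0 + 1 = 5 ≡ 1 (mod 2).
  s_4 = 0 + 1 + 0 + 0 + 1 + 1 + 1 + 1 = 5 ≡ 1 (mod 2).
s = (1, 0, 1, 1)^T — this equals column 11 of H (binary 1011), so error is at position 11.
Correct: flip bit 11 of r = 011000001110101 to get c = 011000001100101.


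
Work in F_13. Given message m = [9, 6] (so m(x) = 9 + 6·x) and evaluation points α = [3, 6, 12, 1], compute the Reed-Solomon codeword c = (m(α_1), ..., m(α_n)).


c = [1, 6, 3, 2]

Message polynomial: m(x) = 9 + 6·x (mod 13).
For each evaluation point α_i, compute m(α_i) mod 13:
  α_1 = 3: Horner steps 6 → 1, so m(3) = 1.
  α_2 = 6: Horner steps 6 → 6, so m(6) = 6.
  α_3 = 12: Horner steps 6 → 3, so m(12) = 3.
  α_4 = 1: Horner steps 6 → 2, so m(1) = 2.
Codeword c = [1, 6, 3, 2] ∈ F_13^4.


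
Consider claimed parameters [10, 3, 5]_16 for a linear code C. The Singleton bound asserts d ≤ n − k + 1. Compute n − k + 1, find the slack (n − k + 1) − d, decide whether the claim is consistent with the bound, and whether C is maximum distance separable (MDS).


Singleton RHS = n − k + 1 = 8, slack = 3, bound satisfied, not MDS.

Singleton bound: d ≤ n − k + 1.
Here n = 10, k = 3, so n − k + 1 = 8.
Given d = 5, check d ≤ 8: YES.
Slack = (n − k + 1) − d = 3.
The code is NOT MDS (slack = 3 > 0).
Description: the claimed parameters are [10, 3, 5]_16; such a code would be non-MDS.


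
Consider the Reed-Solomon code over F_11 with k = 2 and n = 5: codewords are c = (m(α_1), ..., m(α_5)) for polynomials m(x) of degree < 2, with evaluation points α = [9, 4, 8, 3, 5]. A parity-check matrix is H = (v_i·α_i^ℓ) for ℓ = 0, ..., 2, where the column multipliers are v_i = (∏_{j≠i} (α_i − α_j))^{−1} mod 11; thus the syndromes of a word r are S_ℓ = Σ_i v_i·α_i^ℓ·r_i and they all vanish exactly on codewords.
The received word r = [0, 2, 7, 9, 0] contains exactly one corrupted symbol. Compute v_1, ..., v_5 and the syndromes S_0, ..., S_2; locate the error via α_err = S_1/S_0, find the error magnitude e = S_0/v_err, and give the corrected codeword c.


S = (8, 7, 2), error at position 5, error magnitude e = 5, c = [0, 2, 7, 9, 6].

Step 1: column multipliers v_i = (∏_{j≠i}(α_i − α_j))^{−1} mod 11.
  i = 1 (α = 9): (9−4)(9−8)(9−3)(9−5) = 5·1·6·4 = 120 ≡ 10, so v_1 = 10^{−1} = 10 (mod 11).
  i = 2 (α = 4): (4−9)(4−8)(4−3)(4−5) = (−5)·(−4)·1·(−1) = −20 ≡ 2, so v_2 = 2^{−1} = 6 (mod 11).
  i = 3 (α = 8): (8−9)(8−4)(8−3)(8−5) = (−1)·4·5·3 = −60 ≡ 6, so v_3 = 6^{−1} = 2 (mod 11).
  i = 4 (α = 3): (3−9)(3−4)(3−8)(3−5) = (−6)·(−1)·(−5)·(−2) = 60 ≡ 5, so v_4 = 5^{−1} = 9 (mod 11).
  i = 5 (α = 5): (5−9)(5−4)(5−8)(5−3) = (−4)·1·(−3)·2 = 24 ≡ 2, so v_5 = 2^{−1} = 6 (mod 11).
  v = [10, 6, 2, 9, 6].
Step 2: syndromes of r = [0, 2, 7, 9, 0] (all sums mod 11).
  S_0 = Σ v_i r_i = 10·0 + 6·2 + 2·7 + 9·9 + 6·0 = 107 ≡ 8.
  S_1 = Σ v_i α_i r_i = 10·9·0 + 6·4·2 + 2·8·7 + 9·3·9 + 6·5·0 = 403 ≡ 7.
  α_i^2 mod 11 = [4, 5, 9, 9, 3].
  S_2 = Σ v_i α_i^2 r_i = 10·4·0 + 6·5·2 + 2·9·7 + 9·9·9 + 6·3·0 = 915 ≡ 2.
  S = (8, 7, 2) ≠ 0, so r is not a codeword (an error is present).
Step 3: locate the error. For a single error e at position i, S_ℓ = v_i·e·α_i^ℓ, so α_err = S_1/S_0.
  S_0^{−1} = 8^{−1} = 7 (mod 11), so α_err = 7·7 = 49 ≡ 5 = α_5. Error position i = 5.
  Consistency check: S_2/S_1 = 2·8 = 16 ≡ 5 = α_err ✓ (single-error assumption holds).
Step 4: error magnitude e = S_0/v_5 = S_0·∏_{j≠5}(α_5 − α_j) = 8·2 = 16 ≡ 5 (mod 11).
Step 5: correct position 5: c_5 = r_5 − e = 0 − 5 ≡ 6 (mod 11). Hence c = [0, 2, 7, 9, 6].
  Check: interpolating c through the α_i gives m(x) = 8 + 4·x (degree < 2) with m(α_i) = c_i for every i, so c is indeed a codeword.
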